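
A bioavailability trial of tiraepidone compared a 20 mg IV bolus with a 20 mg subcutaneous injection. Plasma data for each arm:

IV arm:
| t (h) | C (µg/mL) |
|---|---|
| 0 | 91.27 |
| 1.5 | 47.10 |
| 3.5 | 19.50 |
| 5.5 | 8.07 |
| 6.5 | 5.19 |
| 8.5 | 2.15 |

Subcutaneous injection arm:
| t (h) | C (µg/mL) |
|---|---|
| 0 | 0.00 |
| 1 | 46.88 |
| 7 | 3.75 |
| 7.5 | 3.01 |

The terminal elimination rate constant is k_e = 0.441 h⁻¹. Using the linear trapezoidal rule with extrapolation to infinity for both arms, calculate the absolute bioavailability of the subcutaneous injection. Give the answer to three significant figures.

Trapezoidal AUC_0→8.5 (IV):
  [0→1.5]: (91.27+47.10)/2 × 1.5 = 103.7775
  [1.5→3.5]: (47.10+19.50)/2 × 2 = 66.6
  [3.5→5.5]: (19.50+8.07)/2 × 2 = 27.57
  [5.5→6.5]: (8.07+5.19)/2 × 1 = 6.63
  [6.5→8.5]: (5.19+2.15)/2 × 2 = 7.34
  Sum = 211.9175 µg/mL·h
IV tail: 2.15/0.441 = 4.875; AUC_iv,0→∞ = 211.9175 + 4.875 = 216.7925 µg/mL·h
Trapezoidal AUC_0→7.5 (subcutaneous injection):
  [0→1]: (0.00+46.88)/2 × 1 = 23.44
  [1→7]: (46.88+3.75)/2 × 6 = 151.89
  [7→7.5]: (3.75+3.01)/2 × 0.5 = 1.69
  Sum = 177.02 µg/mL·h
subcutaneous injection tail: 3.01/0.441 = 6.825; AUC_ev,0→∞ = 177.02 + 6.825 = 183.845 µg/mL·h
F = (AUC_ev/D_ev)/(AUC_iv/D_iv) = (183.845/20)/(216.7925/20) = 9.19225/10.839625 = 0.8480

F = 0.848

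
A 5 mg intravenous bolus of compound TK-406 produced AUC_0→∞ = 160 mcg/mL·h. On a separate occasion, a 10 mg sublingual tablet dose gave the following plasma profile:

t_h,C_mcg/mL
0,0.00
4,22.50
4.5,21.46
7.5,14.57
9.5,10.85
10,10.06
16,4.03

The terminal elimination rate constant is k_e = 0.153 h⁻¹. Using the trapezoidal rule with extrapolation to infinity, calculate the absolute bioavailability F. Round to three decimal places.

Trapezoidal AUC_0→16 (sublingual tablet):
  [0→4]: (0.00+22.50)/2 × 4 = 45.0
  [4→4.5]: (22.50+21.46)/2 × 0.5 = 10.99
  [4.5→7.5]: (21.46+14.57)/2 × 3 = 54.045
  [7.5→9.5]: (14.57+10.85)/2 × 2 = 25.42
  [9.5→10]: (10.85+10.06)/2 × 0.5 = 5.2275
  [10→16]: (10.06+4.03)/2 × 6 = 42.27
  Sum = 182.9525 mcg/mL·h
Tail: C_last/k_e = 4.03/0.153 = 26.340
AUC_0→∞ (sublingual tablet) = 182.9525 + 26.340 = 209.2925 mcg/mL·h
F = (AUC_ev/D_ev)/(AUC_iv/D_iv) = (209.2925/10)/(160/5) = 20.92925/32 = 0.6540

F = 0.654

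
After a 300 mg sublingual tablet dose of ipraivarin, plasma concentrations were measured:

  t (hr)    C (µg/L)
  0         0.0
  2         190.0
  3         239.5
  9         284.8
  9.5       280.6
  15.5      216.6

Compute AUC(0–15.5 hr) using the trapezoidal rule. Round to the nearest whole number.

Trapezoidal AUC_0→15.5:
  [0→2]: (0.0+190.0)/2 × 2 = 190.0
  [2→3]: (190.0+239.5)/2 × 1 = 214.75
  [3→9]: (239.5+284.8)/2 × 6 = 1572.9
  [9→9.5]: (284.8+280.6)/2 × 0.5 = 141.35
  [9.5→15.5]: (280.6+216.6)/2 × 6 = 1491.6
  Sum = 3610.6 µg/L·hr

AUC = 3611 µg/L·hr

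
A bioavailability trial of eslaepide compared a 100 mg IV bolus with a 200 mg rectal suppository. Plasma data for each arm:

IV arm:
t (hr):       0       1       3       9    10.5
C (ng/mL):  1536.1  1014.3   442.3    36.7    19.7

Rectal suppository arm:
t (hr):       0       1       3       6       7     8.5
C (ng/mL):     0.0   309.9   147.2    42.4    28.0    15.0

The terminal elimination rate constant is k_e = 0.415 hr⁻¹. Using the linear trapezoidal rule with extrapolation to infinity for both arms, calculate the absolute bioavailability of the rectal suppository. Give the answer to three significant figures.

Trapezoidal AUC_0→10.5 (IV):
  [0→1]: (1536.1+1014.3)/2 × 1 = 1275.2
  [1→3]: (1014.3+442.3)/2 × 2 = 1456.6
  [3→9]: (442.3+36.7)/2 × 6 = 1437.0
  [9→10.5]: (36.7+19.7)/2 × 1.5 = 42.3
  Sum = 4211.1 ng/mL·hr
IV tail: 19.7/0.415 = 47.470; AUC_iv,0→∞ = 4211.1 + 47.470 = 4258.57 ng/mL·hr
Trapezoidal AUC_0→8.5 (rectal suppository):
  [0→1]: (0.0+309.9)/2 × 1 = 154.95
  [1→3]: (309.9+147.2)/2 × 2 = 457.1
  [3→6]: (147.2+42.4)/2 × 3 = 284.4
  [6→7]: (42.4+28.0)/2 × 1 = 35.2
  [7→8.5]: (28.0+15.0)/2 × 1.5 = 32.25
  Sum = 963.9 ng/mL·hr
rectal suppository tail: 15.0/0.415 = 36.145; AUC_ev,0→∞ = 963.9 + 36.145 = 1000.045 ng/mL·hr
F = (AUC_ev/D_ev)/(AUC_iv/D_iv) = (1000.045/200)/(4258.57/100) = 5.000225/42.5857 = 0.1174

F = 0.117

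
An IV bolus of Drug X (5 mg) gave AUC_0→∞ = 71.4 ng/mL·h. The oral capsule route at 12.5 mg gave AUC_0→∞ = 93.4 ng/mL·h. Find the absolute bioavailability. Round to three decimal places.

F = (AUC_ev / D_ev) / (AUC_iv / D_iv)
  = (93.4/12.5) / (71.4/5)
  = 7.472 / 14.28 = 0.5232

F = 0.523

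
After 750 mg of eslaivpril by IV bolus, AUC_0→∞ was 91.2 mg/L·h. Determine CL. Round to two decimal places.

CL = 8.22 L/h

CL = Dose_iv / AUC_0→∞
   = 750 / 91.2 = 8.22368 L/h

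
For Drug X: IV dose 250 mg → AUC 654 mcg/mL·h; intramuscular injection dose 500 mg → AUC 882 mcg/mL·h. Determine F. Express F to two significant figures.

F = 0.67

F = (AUC_ev / D_ev) / (AUC_iv / D_iv)
  = (882/500) / (654/250)
  = 1.764 / 2.616 = 0.6743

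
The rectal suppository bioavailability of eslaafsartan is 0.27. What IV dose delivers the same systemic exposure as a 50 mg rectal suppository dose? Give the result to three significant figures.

Systemic exposure from an extravascular dose = F × D_ev, so the equivalent IV dose is F × D_ev.
D_iv = F × D_ev = 0.27 × 50 = 13.5 mg

D_iv = 13.5 mg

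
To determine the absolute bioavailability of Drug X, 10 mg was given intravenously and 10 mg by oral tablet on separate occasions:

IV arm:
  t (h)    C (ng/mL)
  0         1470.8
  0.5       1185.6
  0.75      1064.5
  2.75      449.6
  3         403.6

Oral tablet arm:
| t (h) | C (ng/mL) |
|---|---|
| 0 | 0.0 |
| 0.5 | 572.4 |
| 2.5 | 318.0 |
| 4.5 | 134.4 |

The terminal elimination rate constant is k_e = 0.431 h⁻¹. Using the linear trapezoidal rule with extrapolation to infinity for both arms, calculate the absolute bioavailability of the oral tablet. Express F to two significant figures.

Trapezoidal AUC_0→3 (IV):
  [0→0.5]: (1470.8+1185.6)/2 × 0.5 = 664.1
  [0.5→0.75]: (1185.6+1064.5)/2 × 0.25 = 281.2625
  [0.75→2.75]: (1064.5+449.6)/2 × 2 = 1514.1
  [2.75→3]: (449.6+403.6)/2 × 0.25 = 106.65
  Sum = 2566.1125 ng/mL·h
IV tail: 403.6/0.431 = 936.427; AUC_iv,0→∞ = 2566.1125 + 936.427 = 3502.5395 ng/mL·h
Trapezoidal AUC_0→4.5 (oral tablet):
  [0→0.5]: (0.0+572.4)/2 × 0.5 = 143.1
  [0.5→2.5]: (572.4+318.0)/2 × 2 = 890.4
  [2.5→4.5]: (318.0+134.4)/2 × 2 = 452.4
  Sum = 1485.9 ng/mL·h
oral tablet tail: 134.4/0.431 = 311.833; AUC_ev,0→∞ = 1485.9 + 311.833 = 1797.733 ng/mL·h
F = (AUC_ev/D_ev)/(AUC_iv/D_iv) = (1797.733/10)/(3502.5395/10) = 179.7733/350.25395 = 0.5133

F = 0.51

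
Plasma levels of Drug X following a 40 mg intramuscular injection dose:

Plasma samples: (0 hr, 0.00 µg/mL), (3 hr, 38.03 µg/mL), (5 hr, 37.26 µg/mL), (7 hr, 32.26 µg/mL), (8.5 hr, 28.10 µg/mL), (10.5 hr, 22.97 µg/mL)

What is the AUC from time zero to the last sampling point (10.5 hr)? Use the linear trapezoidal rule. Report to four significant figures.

Trapezoidal AUC_0→10.5:
  [0→3]: (0.00+38.03)/2 × 3 = 57.045
  [3→5]: (38.03+37.26)/2 × 2 = 75.29
  [5→7]: (37.26+32.26)/2 × 2 = 69.52
  [7→8.5]: (32.26+28.10)/2 × 1.5 = 45.27
  [8.5→10.5]: (28.10+22.97)/2 × 2 = 51.07
  Sum = 298.195 µg/mL·hr

AUC = 298.2 µg/mL·hr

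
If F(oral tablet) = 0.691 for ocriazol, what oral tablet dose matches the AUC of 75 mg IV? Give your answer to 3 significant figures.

D_oral = 109 mg

For equal systemic exposure: F × D_ev = D_iv
D_ev = D_iv / F = 75 / 0.691 = 108.538 mg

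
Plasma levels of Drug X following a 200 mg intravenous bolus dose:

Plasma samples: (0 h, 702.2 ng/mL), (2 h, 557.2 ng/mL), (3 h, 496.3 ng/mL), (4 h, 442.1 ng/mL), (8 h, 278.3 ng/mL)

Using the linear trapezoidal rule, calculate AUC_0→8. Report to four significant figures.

Trapezoidal AUC_0→8:
  [0→2]: (702.2+557.2)/2 × 2 = 1259.4
  [2→3]: (557.2+496.3)/2 × 1 = 526.75
  [3→4]: (496.3+442.1)/2 × 1 = 469.2
  [4→8]: (442.1+278.3)/2 × 4 = 1440.8
  Sum = 3696.15 ng/mL·h

AUC = 3696 ng/mL·h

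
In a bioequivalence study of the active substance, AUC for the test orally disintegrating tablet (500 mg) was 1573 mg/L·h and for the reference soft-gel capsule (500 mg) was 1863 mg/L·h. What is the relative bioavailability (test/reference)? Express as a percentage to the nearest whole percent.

F_rel = 84%

F_rel = (AUC_test/D_test) / (AUC_ref/D_ref)
      = (1573/500) / (1863/500)
      = 3.146 / 3.726 = 0.8443 = 84.43%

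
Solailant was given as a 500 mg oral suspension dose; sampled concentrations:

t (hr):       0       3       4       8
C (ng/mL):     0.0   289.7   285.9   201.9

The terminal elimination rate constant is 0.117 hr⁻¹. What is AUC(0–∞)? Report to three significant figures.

Trapezoidal AUC_0→8:
  [0→3]: (0.0+289.7)/2 × 3 = 434.55
  [3→4]: (289.7+285.9)/2 × 1 = 287.8
  [4→8]: (285.9+201.9)/2 × 4 = 975.6
  Sum = 1697.95 ng/mL·hr
Extrapolated tail: C_last / k_e = 201.9 / 0.117 = 1725.641
AUC_0→∞ = 1697.95 + 1725.641 = 3423.591 ng/mL·hr

AUC = 3420 ng/mL·hr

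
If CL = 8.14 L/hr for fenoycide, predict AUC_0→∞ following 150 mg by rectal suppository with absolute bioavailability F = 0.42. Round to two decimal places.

AUC_0→∞ = F × Dose / CL
        = 0.42 × 150 / 8.14 = 7.73956 mg/L·hr

AUC = 7.74 mg/L·hr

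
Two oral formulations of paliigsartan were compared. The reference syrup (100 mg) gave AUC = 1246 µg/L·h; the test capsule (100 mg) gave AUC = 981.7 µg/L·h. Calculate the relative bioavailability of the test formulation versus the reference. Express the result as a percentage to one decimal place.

F_rel = 78.8%

F_rel = (AUC_test/D_test) / (AUC_ref/D_ref)
      = (981.7/100) / (1246/100)
      = 9.817 / 12.46 = 0.7879 = 78.79%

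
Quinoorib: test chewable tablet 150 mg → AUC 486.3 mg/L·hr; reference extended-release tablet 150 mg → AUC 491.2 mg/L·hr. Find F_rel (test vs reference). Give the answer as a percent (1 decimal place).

F_rel = (AUC_test/D_test) / (AUC_ref/D_ref)
      = (486.3/150) / (491.2/150)
      = 3.242 / 3.27467 = 0.9900 = 99.00%

F_rel = 99.0%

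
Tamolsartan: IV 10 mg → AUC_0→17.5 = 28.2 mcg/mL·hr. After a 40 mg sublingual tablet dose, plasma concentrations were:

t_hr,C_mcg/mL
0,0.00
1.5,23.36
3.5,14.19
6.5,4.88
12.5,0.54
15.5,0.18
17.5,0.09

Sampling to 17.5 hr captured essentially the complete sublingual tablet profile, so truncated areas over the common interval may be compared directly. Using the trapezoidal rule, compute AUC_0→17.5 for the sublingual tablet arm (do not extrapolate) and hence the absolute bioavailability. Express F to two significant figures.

Trapezoidal AUC_0→17.5 (sublingual tablet):
  [0→1.5]: (0.00+23.36)/2 × 1.5 = 17.52
  [1.5→3.5]: (23.36+14.19)/2 × 2 = 37.55
  [3.5→6.5]: (14.19+4.88)/2 × 3 = 28.605
  [6.5→12.5]: (4.88+0.54)/2 × 6 = 16.26
  [12.5→15.5]: (0.54+0.18)/2 × 3 = 1.08
  [15.5→17.5]: (0.18+0.09)/2 × 2 = 0.27
  Sum = 101.285 mcg/mL·hr
F = (AUC_ev/D_ev)/(AUC_iv/D_iv) = (101.285/40)/(28.2/10) = 2.532125/2.82 = 0.8979

F = 0.90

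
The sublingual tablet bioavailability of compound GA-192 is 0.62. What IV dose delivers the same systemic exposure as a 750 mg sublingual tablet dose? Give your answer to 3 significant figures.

Systemic exposure from an extravascular dose = F × D_ev, so the equivalent IV dose is F × D_ev.
D_iv = F × D_ev = 0.62 × 750 = 465 mg

D_iv = 465 mg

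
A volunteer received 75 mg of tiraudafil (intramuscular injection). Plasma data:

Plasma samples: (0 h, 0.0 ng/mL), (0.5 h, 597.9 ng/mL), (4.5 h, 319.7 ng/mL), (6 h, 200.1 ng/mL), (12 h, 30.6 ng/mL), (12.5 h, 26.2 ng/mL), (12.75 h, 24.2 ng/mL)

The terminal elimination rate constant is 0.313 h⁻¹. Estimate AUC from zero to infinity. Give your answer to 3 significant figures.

AUC = 3160 ng/mL·h

Trapezoidal AUC_0→12.75:
  [0→0.5]: (0.0+597.9)/2 × 0.5 = 149.475
  [0.5→4.5]: (597.9+319.7)/2 × 4 = 1835.2
  [4.5→6]: (319.7+200.1)/2 × 1.5 = 389.85
  [6→12]: (200.1+30.6)/2 × 6 = 692.1
  [12→12.5]: (30.6+26.2)/2 × 0.5 = 14.2
  [12.5→12.75]: (26.2+24.2)/2 × 0.25 = 6.3
  Sum = 3087.125 ng/mL·h
Extrapolated tail: C_last / k_e = 24.2 / 0.313 = 77.316
AUC_0→∞ = 3087.125 + 77.316 = 3164.441 ng/mL·h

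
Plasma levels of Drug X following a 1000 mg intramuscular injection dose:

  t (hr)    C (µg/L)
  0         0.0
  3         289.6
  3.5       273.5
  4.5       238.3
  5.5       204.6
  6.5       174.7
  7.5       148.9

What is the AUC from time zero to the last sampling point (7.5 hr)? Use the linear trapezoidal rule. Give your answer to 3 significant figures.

Trapezoidal AUC_0→7.5:
  [0→3]: (0.0+289.6)/2 × 3 = 434.4
  [3→3.5]: (289.6+273.5)/2 × 0.5 = 140.775
  [3.5→4.5]: (273.5+238.3)/2 × 1 = 255.9
  [4.5→5.5]: (238.3+204.6)/2 × 1 = 221.45
  [5.5→6.5]: (204.6+174.7)/2 × 1 = 189.65
  [6.5→7.5]: (174.7+148.9)/2 × 1 = 161.8
  Sum = 1403.975 µg/L·hr

AUC = 1400 µg/L·hr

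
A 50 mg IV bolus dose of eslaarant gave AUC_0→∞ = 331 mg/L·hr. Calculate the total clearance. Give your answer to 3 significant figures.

CL = 0.151 L/hr

CL = Dose_iv / AUC_0→∞
   = 50 / 331 = 0.151057 L/hr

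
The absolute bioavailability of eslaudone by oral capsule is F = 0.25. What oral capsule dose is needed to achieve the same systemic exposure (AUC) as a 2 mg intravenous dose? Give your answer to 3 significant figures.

For equal systemic exposure: F × D_ev = D_iv
D_ev = D_iv / F = 2 / 0.25 = 8 mg

D_oral = 8.00 mg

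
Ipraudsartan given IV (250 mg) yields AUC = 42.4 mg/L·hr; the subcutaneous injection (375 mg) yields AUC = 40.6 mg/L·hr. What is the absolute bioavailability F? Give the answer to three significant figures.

F = (AUC_ev / D_ev) / (AUC_iv / D_iv)
  = (40.6/375) / (42.4/250)
  = 0.108267 / 0.1696 = 0.6384

F = 0.638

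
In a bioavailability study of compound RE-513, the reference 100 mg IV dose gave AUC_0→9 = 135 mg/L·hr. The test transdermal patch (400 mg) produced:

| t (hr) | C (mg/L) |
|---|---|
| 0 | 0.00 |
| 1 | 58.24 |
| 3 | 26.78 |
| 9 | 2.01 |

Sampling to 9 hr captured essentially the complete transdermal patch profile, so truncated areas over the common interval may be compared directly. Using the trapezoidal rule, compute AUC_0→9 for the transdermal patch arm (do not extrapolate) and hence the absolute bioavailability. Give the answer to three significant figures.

Trapezoidal AUC_0→9 (transdermal patch):
  [0→1]: (0.00+58.24)/2 × 1 = 29.12
  [1→3]: (58.24+26.78)/2 × 2 = 85.02
  [3→9]: (26.78+2.01)/2 × 6 = 86.37
  Sum = 200.51 mg/L·hr
F = (AUC_ev/D_ev)/(AUC_iv/D_iv) = (200.51/400)/(135/100) = 0.501275/1.35 = 0.3713

F = 0.371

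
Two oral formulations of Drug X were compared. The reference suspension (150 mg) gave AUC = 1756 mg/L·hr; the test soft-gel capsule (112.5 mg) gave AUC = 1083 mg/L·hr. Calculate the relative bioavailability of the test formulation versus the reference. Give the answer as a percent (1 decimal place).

F_rel = (AUC_test/D_test) / (AUC_ref/D_ref)
      = (1083/112.5) / (1756/150)
      = 9.62667 / 11.7067 = 0.8223 = 82.23%

F_rel = 82.2%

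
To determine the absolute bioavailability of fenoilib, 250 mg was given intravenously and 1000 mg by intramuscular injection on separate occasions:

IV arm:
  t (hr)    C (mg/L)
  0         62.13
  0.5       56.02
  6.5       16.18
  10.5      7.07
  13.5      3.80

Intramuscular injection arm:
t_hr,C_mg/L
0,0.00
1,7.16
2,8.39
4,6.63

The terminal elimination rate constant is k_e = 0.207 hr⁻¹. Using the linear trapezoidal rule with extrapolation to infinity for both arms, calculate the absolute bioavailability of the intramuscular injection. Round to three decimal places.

Trapezoidal AUC_0→13.5 (IV):
  [0→0.5]: (62.13+56.02)/2 × 0.5 = 29.5375
  [0.5→6.5]: (56.02+16.18)/2 × 6 = 216.6
  [6.5→10.5]: (16.18+7.07)/2 × 4 = 46.5
  [10.5→13.5]: (7.07+3.80)/2 × 3 = 16.305
  Sum = 308.9425 mg/L·hr
IV tail: 3.80/0.207 = 18.357; AUC_iv,0→∞ = 308.9425 + 18.357 = 327.2995 mg/L·hr
Trapezoidal AUC_0→4 (intramuscular injection):
  [0→1]: (0.00+7.16)/2 × 1 = 3.58
  [1→2]: (7.16+8.39)/2 × 1 = 7.775
  [2→4]: (8.39+6.63)/2 × 2 = 15.02
  Sum = 26.375 mg/L·hr
intramuscular injection tail: 6.63/0.207 = 32.029; AUC_ev,0→∞ = 26.375 + 32.029 = 58.404 mg/L·hr
F = (AUC_ev/D_ev)/(AUC_iv/D_iv) = (58.404/1000)/(327.2995/250) = 0.058404/1.309198 = 0.0446

F = 0.045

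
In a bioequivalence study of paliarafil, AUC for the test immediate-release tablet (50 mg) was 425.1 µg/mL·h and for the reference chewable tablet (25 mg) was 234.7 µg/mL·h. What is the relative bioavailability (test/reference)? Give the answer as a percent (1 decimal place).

F_rel = (AUC_test/D_test) / (AUC_ref/D_ref)
      = (425.1/50) / (234.7/25)
      = 8.502 / 9.388 = 0.9056 = 90.56%

F_rel = 90.6%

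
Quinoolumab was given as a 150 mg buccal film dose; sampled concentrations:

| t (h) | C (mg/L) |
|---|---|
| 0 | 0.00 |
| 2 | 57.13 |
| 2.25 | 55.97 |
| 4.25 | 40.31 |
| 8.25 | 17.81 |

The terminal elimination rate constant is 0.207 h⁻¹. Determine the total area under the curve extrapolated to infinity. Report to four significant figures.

AUC = 369.8 mg/L·h

Trapezoidal AUC_0→8.25:
  [0→2]: (0.00+57.13)/2 × 2 = 57.13
  [2→2.25]: (57.13+55.97)/2 × 0.25 = 14.1375
  [2.25→4.25]: (55.97+40.31)/2 × 2 = 96.28
  [4.25→8.25]: (40.31+17.81)/2 × 4 = 116.24
  Sum = 283.7875 mg/L·h
Extrapolated tail: C_last / k_e = 17.81 / 0.207 = 86.039
AUC_0→∞ = 283.7875 + 86.039 = 369.8265 mg/L·h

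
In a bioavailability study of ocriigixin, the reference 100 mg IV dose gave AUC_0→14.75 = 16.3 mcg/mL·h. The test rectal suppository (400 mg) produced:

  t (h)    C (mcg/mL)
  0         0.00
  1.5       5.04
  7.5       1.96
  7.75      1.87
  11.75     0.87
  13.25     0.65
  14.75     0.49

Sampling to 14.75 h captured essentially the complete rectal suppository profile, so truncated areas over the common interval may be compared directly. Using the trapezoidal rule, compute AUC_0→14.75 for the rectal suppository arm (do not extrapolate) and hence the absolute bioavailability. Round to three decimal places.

F = 0.502

Trapezoidal AUC_0→14.75 (rectal suppository):
  [0→1.5]: (0.00+5.04)/2 × 1.5 = 3.78
  [1.5→7.5]: (5.04+1.96)/2 × 6 = 21.0
  [7.5→7.75]: (1.96+1.87)/2 × 0.25 = 0.47875
  [7.75→11.75]: (1.87+0.87)/2 × 4 = 5.48
  [11.75→13.25]: (0.87+0.65)/2 × 1.5 = 1.14
  [13.25→14.75]: (0.65+0.49)/2 × 1.5 = 0.855
  Sum = 32.73375 mcg/mL·h
F = (AUC_ev/D_ev)/(AUC_iv/D_iv) = (32.73375/400)/(16.3/100) = 0.081834375/0.163 = 0.5021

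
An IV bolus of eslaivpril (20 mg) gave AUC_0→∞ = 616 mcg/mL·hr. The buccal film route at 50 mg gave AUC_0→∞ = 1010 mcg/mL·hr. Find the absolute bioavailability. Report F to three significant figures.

F = (AUC_ev / D_ev) / (AUC_iv / D_iv)
  = (1010/50) / (616/20)
  = 20.2 / 30.8 = 0.6558

F = 0.656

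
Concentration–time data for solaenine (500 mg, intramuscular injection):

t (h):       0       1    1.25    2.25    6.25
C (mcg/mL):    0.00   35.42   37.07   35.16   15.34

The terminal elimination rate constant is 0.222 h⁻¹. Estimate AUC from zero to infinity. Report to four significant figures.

Trapezoidal AUC_0→6.25:
  [0→1]: (0.00+35.42)/2 × 1 = 17.71
  [1→1.25]: (35.42+37.07)/2 × 0.25 = 9.06125
  [1.25→2.25]: (37.07+35.16)/2 × 1 = 36.115
  [2.25→6.25]: (35.16+15.34)/2 × 4 = 101.0
  Sum = 163.88625 mcg/mL·h
Extrapolated tail: C_last / k_e = 15.34 / 0.222 = 69.099
AUC_0→∞ = 163.88625 + 69.099 = 232.98525 mcg/mL·h

AUC = 233.0 mcg/mL·h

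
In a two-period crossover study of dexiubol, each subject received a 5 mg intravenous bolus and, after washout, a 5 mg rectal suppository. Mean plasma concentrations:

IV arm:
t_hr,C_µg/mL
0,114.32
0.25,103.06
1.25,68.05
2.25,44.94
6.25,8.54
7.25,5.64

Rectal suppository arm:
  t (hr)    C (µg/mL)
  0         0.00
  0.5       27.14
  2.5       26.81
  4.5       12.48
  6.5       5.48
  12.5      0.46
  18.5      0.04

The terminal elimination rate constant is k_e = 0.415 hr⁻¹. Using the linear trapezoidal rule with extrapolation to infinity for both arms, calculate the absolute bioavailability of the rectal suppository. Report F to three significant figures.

Trapezoidal AUC_0→7.25 (IV):
  [0→0.25]: (114.32+103.06)/2 × 0.25 = 27.1725
  [0.25→1.25]: (103.06+68.05)/2 × 1 = 85.555
  [1.25→2.25]: (68.05+44.94)/2 × 1 = 56.495
  [2.25→6.25]: (44.94+8.54)/2 × 4 = 106.96
  [6.25→7.25]: (8.54+5.64)/2 × 1 = 7.09
  Sum = 283.2725 µg/mL·hr
IV tail: 5.64/0.415 = 13.590; AUC_iv,0→∞ = 283.2725 + 13.590 = 296.8625 µg/mL·hr
Trapezoidal AUC_0→18.5 (rectal suppository):
  [0→0.5]: (0.00+27.14)/2 × 0.5 = 6.785
  [0.5→2.5]: (27.14+26.81)/2 × 2 = 53.95
  [2.5→4.5]: (26.81+12.48)/2 × 2 = 39.29
  [4.5→6.5]: (12.48+5.48)/2 × 2 = 17.96
  [6.5→12.5]: (5.48+0.46)/2 × 6 = 17.82
  [12.5→18.5]: (0.46+0.04)/2 × 6 = 1.5
  Sum = 137.305 µg/mL·hr
rectal suppository tail: 0.04/0.415 = 0.096; AUC_ev,0→∞ = 137.305 + 0.096 = 137.401 µg/mL·hr
F = (AUC_ev/D_ev)/(AUC_iv/D_iv) = (137.401/5)/(296.8625/5) = 27.4802/59.3725 = 0.4628

F = 0.463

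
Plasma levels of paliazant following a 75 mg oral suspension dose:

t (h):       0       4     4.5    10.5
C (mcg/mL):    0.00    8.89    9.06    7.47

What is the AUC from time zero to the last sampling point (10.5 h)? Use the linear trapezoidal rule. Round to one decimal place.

Trapezoidal AUC_0→10.5:
  [0→4]: (0.00+8.89)/2 × 4 = 17.78
  [4→4.5]: (8.89+9.06)/2 × 0.5 = 4.4875
  [4.5→10.5]: (9.06+7.47)/2 × 6 = 49.59
  Sum = 71.8575 mcg/mL·h

AUC = 71.9 mcg/mL·h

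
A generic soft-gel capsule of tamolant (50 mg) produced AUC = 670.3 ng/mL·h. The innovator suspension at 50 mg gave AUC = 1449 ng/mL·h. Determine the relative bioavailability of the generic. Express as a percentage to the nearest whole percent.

F_rel = 46%

F_rel = (AUC_test/D_test) / (AUC_ref/D_ref)
      = (670.3/50) / (1449/50)
      = 13.406 / 28.98 = 0.4626 = 46.26%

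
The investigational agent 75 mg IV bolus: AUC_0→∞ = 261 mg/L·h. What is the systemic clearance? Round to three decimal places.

CL = 0.287 L/h

CL = Dose_iv / AUC_0→∞
   = 75 / 261 = 0.287356 L/h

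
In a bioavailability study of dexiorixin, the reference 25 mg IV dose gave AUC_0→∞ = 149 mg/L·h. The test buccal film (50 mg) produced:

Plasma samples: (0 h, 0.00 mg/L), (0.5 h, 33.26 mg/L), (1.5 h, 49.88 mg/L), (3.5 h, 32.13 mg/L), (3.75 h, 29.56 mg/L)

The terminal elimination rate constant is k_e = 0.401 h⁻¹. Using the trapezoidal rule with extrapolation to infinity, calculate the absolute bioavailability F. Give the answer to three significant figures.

F = 0.716

Trapezoidal AUC_0→3.75 (buccal film):
  [0→0.5]: (0.00+33.26)/2 × 0.5 = 8.315
  [0.5→1.5]: (33.26+49.88)/2 × 1 = 41.57
  [1.5→3.5]: (49.88+32.13)/2 × 2 = 82.01
  [3.5→3.75]: (32.13+29.56)/2 × 0.25 = 7.71125
  Sum = 139.60625 mg/L·h
Tail: C_last/k_e = 29.56/0.401 = 73.716
AUC_0→∞ (buccal film) = 139.60625 + 73.716 = 213.32225 mg/L·h
F = (AUC_ev/D_ev)/(AUC_iv/D_iv) = (213.32225/50)/(149/25) = 4.266445/5.96 = 0.7158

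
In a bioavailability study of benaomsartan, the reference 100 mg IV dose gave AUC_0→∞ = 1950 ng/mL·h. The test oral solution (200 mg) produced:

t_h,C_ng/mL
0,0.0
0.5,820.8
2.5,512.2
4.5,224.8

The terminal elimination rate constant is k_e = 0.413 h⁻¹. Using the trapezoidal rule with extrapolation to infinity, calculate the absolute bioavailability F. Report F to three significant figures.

Trapezoidal AUC_0→4.5 (oral solution):
  [0→0.5]: (0.0+820.8)/2 × 0.5 = 205.2
  [0.5→2.5]: (820.8+512.2)/2 × 2 = 1333.0
  [2.5→4.5]: (512.2+224.8)/2 × 2 = 737.0
  Sum = 2275.2 ng/mL·h
Tail: C_last/k_e = 224.8/0.413 = 544.310
AUC_0→∞ (oral solution) = 2275.2 + 544.310 = 2819.51 ng/mL·h
F = (AUC_ev/D_ev)/(AUC_iv/D_iv) = (2819.51/200)/(1950/100) = 14.09755/19.5 = 0.7230

F = 0.723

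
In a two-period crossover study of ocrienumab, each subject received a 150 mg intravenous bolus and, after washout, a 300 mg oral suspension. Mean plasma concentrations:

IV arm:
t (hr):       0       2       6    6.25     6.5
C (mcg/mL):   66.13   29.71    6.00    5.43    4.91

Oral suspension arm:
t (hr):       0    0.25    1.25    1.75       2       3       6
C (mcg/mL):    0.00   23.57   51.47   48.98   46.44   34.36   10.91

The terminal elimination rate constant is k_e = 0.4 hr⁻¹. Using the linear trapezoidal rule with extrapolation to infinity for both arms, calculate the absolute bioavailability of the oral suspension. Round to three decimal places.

Trapezoidal AUC_0→6.5 (IV):
  [0→2]: (66.13+29.71)/2 × 2 = 95.84
  [2→6]: (29.71+6.00)/2 × 4 = 71.42
  [6→6.25]: (6.00+5.43)/2 × 0.25 = 1.42875
  [6.25→6.5]: (5.43+4.91)/2 × 0.25 = 1.2925
  Sum = 169.98125 mcg/mL·hr
IV tail: 4.91/0.4 = 12.275; AUC_iv,0→∞ = 169.98125 + 12.275 = 182.25625 mcg/mL·hr
Trapezoidal AUC_0→6 (oral suspension):
  [0→0.25]: (0.00+23.57)/2 × 0.25 = 2.94625
  [0.25→1.25]: (23.57+51.47)/2 × 1 = 37.52
  [1.25→1.75]: (51.47+48.98)/2 × 0.5 = 25.1125
  [1.75→2]: (48.98+46.44)/2 × 0.25 = 11.9275
  [2→3]: (46.44+34.36)/2 × 1 = 40.4
  [3→6]: (34.36+10.91)/2 × 3 = 67.905
  Sum = 185.81125 mcg/mL·hr
oral suspension tail: 10.91/0.4 = 27.275; AUC_ev,0→∞ = 185.81125 + 27.275 = 213.08625 mcg/mL·hr
F = (AUC_ev/D_ev)/(AUC_iv/D_iv) = (213.08625/300)/(182.25625/150) = 0.7102875/1.21504 = 0.5846

F = 0.585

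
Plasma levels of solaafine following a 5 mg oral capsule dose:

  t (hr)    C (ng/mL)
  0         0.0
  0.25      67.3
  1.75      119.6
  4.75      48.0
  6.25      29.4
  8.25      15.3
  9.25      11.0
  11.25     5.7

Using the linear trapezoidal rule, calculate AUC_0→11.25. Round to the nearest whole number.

Trapezoidal AUC_0→11.25:
  [0→0.25]: (0.0+67.3)/2 × 0.25 = 8.4125
  [0.25→1.75]: (67.3+119.6)/2 × 1.5 = 140.175
  [1.75→4.75]: (119.6+48.0)/2 × 3 = 251.4
  [4.75→6.25]: (48.0+29.4)/2 × 1.5 = 58.05
  [6.25→8.25]: (29.4+15.3)/2 × 2 = 44.7
  [8.25→9.25]: (15.3+11.0)/2 × 1 = 13.15
  [9.25→11.25]: (11.0+5.7)/2 × 2 = 16.7
  Sum = 532.5875 ng/mL·hr

AUC = 533 ng/mL·hr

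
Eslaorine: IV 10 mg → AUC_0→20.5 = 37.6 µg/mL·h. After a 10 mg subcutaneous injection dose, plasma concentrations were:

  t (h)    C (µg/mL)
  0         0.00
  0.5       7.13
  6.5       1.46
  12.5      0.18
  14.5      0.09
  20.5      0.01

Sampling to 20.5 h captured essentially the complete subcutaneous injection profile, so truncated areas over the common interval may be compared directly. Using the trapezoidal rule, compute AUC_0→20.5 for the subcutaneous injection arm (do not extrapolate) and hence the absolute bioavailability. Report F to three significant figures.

Trapezoidal AUC_0→20.5 (subcutaneous injection):
  [0→0.5]: (0.00+7.13)/2 × 0.5 = 1.7825
  [0.5→6.5]: (7.13+1.46)/2 × 6 = 25.77
  [6.5→12.5]: (1.46+0.18)/2 × 6 = 4.92
  [12.5→14.5]: (0.18+0.09)/2 × 2 = 0.27
  [14.5→20.5]: (0.09+0.01)/2 × 6 = 0.3
  Sum = 33.0425 µg/mL·h
F = (AUC_ev/D_ev)/(AUC_iv/D_iv) = (33.0425/10)/(37.6/10) = 3.30425/3.76 = 0.8788

F = 0.879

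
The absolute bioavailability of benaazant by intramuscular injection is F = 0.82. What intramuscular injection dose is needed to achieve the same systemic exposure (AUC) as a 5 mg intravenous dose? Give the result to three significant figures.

For equal systemic exposure: F × D_ev = D_iv
D_ev = D_iv / F = 5 / 0.82 = 6.09756 mg

D_intramuscular = 6.10 mg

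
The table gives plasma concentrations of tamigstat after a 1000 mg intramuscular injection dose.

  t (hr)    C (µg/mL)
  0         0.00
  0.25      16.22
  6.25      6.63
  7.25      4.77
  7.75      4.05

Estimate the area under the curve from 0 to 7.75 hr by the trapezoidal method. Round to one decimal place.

AUC = 78.5 µg/mL·hr

Trapezoidal AUC_0→7.75:
  [0→0.25]: (0.00+16.22)/2 × 0.25 = 2.0275
  [0.25→6.25]: (16.22+6.63)/2 × 6 = 68.55
  [6.25→7.25]: (6.63+4.77)/2 × 1 = 5.7
  [7.25→7.75]: (4.77+4.05)/2 × 0.5 = 2.205
  Sum = 78.4825 µg/mL·hr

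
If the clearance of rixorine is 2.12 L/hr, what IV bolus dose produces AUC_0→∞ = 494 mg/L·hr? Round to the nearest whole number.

Dose = 1047 mg

Dose_iv = CL × AUC_0→∞
     = 2.12 × 494 = 1047.28 mg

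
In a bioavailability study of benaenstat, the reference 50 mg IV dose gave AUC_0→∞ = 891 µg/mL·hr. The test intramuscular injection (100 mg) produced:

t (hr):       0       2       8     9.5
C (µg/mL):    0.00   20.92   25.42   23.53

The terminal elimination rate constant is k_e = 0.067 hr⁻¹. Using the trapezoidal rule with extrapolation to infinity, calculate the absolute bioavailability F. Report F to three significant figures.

F = 0.307

Trapezoidal AUC_0→9.5 (intramuscular injection):
  [0→2]: (0.00+20.92)/2 × 2 = 20.92
  [2→8]: (20.92+25.42)/2 × 6 = 139.02
  [8→9.5]: (25.42+23.53)/2 × 1.5 = 36.7125
  Sum = 196.6525 µg/mL·hr
Tail: C_last/k_e = 23.53/0.067 = 351.194
AUC_0→∞ (intramuscular injection) = 196.6525 + 351.194 = 547.8465 µg/mL·hr
F = (AUC_ev/D_ev)/(AUC_iv/D_iv) = (547.8465/100)/(891/50) = 5.478465/17.82 = 0.3074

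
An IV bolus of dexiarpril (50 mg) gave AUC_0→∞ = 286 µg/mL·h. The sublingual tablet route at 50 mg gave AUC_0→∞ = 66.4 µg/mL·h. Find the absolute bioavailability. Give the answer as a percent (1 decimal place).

F = 23.2%

F = (AUC_ev / D_ev) / (AUC_iv / D_iv)
  = (66.4/50) / (286/50)
  = 1.328 / 5.72 = 0.2322
  = 23.22%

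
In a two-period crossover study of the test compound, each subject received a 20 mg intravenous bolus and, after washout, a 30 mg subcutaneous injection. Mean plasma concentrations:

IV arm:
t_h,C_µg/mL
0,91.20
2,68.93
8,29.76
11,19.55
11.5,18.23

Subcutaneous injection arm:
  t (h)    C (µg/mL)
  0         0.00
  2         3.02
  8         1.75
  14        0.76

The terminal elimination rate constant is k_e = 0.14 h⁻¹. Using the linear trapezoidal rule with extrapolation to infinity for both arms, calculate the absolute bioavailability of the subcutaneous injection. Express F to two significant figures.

F = 0.030

Trapezoidal AUC_0→11.5 (IV):
  [0→2]: (91.20+68.93)/2 × 2 = 160.13
  [2→8]: (68.93+29.76)/2 × 6 = 296.07
  [8→11]: (29.76+19.55)/2 × 3 = 73.965
  [11→11.5]: (19.55+18.23)/2 × 0.5 = 9.445
  Sum = 539.61 µg/mL·h
IV tail: 18.23/0.14 = 130.214; AUC_iv,0→∞ = 539.61 + 130.214 = 669.824 µg/mL·h
Trapezoidal AUC_0→14 (subcutaneous injection):
  [0→2]: (0.00+3.02)/2 × 2 = 3.02
  [2→8]: (3.02+1.75)/2 × 6 = 14.31
  [8→14]: (1.75+0.76)/2 × 6 = 7.53
  Sum = 24.86 µg/mL·h
subcutaneous injection tail: 0.76/0.14 = 5.429; AUC_ev,0→∞ = 24.86 + 5.429 = 30.289 µg/mL·h
F = (AUC_ev/D_ev)/(AUC_iv/D_iv) = (30.289/30)/(669.824/20) = 1.00963/33.4912 = 0.0301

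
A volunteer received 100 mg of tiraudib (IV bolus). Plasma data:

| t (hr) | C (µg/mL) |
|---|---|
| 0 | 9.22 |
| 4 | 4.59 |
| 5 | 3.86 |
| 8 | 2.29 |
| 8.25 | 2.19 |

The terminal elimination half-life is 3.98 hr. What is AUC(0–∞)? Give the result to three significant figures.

Trapezoidal AUC_0→8.25:
  [0→4]: (9.22+4.59)/2 × 4 = 27.62
  [4→5]: (4.59+3.86)/2 × 1 = 4.225
  [5→8]: (3.86+2.29)/2 × 3 = 9.225
  [8→8.25]: (2.29+2.19)/2 × 0.25 = 0.56
  Sum = 41.63 µg/mL·hr
k_e = ln2 / t½ = 0.693147 / 3.98 = 0.1742 hr^-1
Extrapolated tail: C_last / k_e = 2.19 / 0.1742 = 12.572
AUC_0→∞ = 41.63 + 12.572 = 54.202 µg/mL·hr

AUC = 54.2 µg/mL·hr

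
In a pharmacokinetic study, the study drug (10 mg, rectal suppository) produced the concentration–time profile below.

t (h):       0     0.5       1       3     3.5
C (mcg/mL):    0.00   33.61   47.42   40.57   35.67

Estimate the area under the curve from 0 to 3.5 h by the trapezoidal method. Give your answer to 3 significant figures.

Trapezoidal AUC_0→3.5:
  [0→0.5]: (0.00+33.61)/2 × 0.5 = 8.4025
  [0.5→1]: (33.61+47.42)/2 × 0.5 = 20.2575
  [1→3]: (47.42+40.57)/2 × 2 = 87.99
  [3→3.5]: (40.57+35.67)/2 × 0.5 = 19.06
  Sum = 135.71 mcg/mL·h

AUC = 136 mcg/mL·h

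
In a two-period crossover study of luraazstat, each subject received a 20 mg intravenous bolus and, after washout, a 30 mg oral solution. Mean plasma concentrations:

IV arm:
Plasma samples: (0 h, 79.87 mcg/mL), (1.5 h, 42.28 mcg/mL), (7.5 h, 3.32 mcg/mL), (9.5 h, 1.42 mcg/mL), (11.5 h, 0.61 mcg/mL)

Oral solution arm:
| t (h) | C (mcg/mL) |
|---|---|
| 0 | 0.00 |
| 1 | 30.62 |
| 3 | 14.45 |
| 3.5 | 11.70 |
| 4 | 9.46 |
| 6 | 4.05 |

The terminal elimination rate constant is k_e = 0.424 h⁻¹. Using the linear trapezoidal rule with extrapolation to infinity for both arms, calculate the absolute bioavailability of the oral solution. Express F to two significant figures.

Trapezoidal AUC_0→11.5 (IV):
  [0→1.5]: (79.87+42.28)/2 × 1.5 = 91.6125
  [1.5→7.5]: (42.28+3.32)/2 × 6 = 136.8
  [7.5→9.5]: (3.32+1.42)/2 × 2 = 4.74
  [9.5→11.5]: (1.42+0.61)/2 × 2 = 2.03
  Sum = 235.1825 mcg/mL·h
IV tail: 0.61/0.424 = 1.439; AUC_iv,0→∞ = 235.1825 + 1.439 = 236.6215 mcg/mL·h
Trapezoidal AUC_0→6 (oral solution):
  [0→1]: (0.00+30.62)/2 × 1 = 15.31
  [1→3]: (30.62+14.45)/2 × 2 = 45.07
  [3→3.5]: (14.45+11.70)/2 × 0.5 = 6.5375
  [3.5→4]: (11.70+9.46)/2 × 0.5 = 5.29
  [4→6]: (9.46+4.05)/2 × 2 = 13.51
  Sum = 85.7175 mcg/mL·h
oral solution tail: 4.05/0.424 = 9.552; AUC_ev,0→∞ = 85.7175 + 9.552 = 95.2695 mcg/mL·h
F = (AUC_ev/D_ev)/(AUC_iv/D_iv) = (95.2695/30)/(236.6215/20) = 3.17565/11.831075 = 0.2684

F = 0.27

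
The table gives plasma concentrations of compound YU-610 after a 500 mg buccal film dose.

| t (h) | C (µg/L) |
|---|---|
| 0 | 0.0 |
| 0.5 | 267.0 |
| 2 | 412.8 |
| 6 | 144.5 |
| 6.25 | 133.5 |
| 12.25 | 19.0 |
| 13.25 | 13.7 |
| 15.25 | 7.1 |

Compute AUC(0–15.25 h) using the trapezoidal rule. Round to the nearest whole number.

Trapezoidal AUC_0→15.25:
  [0→0.5]: (0.0+267.0)/2 × 0.5 = 66.75
  [0.5→2]: (267.0+412.8)/2 × 1.5 = 509.85
  [2→6]: (412.8+144.5)/2 × 4 = 1114.6
  [6→6.25]: (144.5+133.5)/2 × 0.25 = 34.75
  [6.25→12.25]: (133.5+19.0)/2 × 6 = 457.5
  [12.25→13.25]: (19.0+13.7)/2 × 1 = 16.35
  [13.25→15.25]: (13.7+7.1)/2 × 2 = 20.8
  Sum = 2220.6 µg/L·h

AUC = 2221 µg/L·h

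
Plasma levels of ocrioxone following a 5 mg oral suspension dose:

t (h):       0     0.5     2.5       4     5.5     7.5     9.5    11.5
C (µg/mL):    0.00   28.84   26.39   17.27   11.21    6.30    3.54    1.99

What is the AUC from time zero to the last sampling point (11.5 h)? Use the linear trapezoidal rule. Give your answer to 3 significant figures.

AUC = 149 µg/mL·h

Trapezoidal AUC_0→11.5:
  [0→0.5]: (0.00+28.84)/2 × 0.5 = 7.21
  [0.5→2.5]: (28.84+26.39)/2 × 2 = 55.23
  [2.5→4]: (26.39+17.27)/2 × 1.5 = 32.745
  [4→5.5]: (17.27+11.21)/2 × 1.5 = 21.36
  [5.5→7.5]: (11.21+6.30)/2 × 2 = 17.51
  [7.5→9.5]: (6.30+3.54)/2 × 2 = 9.84
  [9.5→11.5]: (3.54+1.99)/2 × 2 = 5.53
  Sum = 149.425 µg/mL·h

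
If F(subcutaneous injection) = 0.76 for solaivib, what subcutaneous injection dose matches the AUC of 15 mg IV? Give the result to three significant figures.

For equal systemic exposure: F × D_ev = D_iv
D_ev = D_iv / F = 15 / 0.76 = 19.7368 mg

D_subcutaneous = 19.7 mg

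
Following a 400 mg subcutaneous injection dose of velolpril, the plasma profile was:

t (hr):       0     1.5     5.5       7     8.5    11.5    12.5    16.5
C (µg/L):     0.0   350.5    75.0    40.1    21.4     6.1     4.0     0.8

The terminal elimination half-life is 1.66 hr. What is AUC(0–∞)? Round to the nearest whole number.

AUC = 1304 µg/L·hr

Trapezoidal AUC_0→16.5:
  [0→1.5]: (0.0+350.5)/2 × 1.5 = 262.875
  [1.5→5.5]: (350.5+75.0)/2 × 4 = 851.0
  [5.5→7]: (75.0+40.1)/2 × 1.5 = 86.325
  [7→8.5]: (40.1+21.4)/2 × 1.5 = 46.125
  [8.5→11.5]: (21.4+6.1)/2 × 3 = 41.25
  [11.5→12.5]: (6.1+4.0)/2 × 1 = 5.05
  [12.5→16.5]: (4.0+0.8)/2 × 4 = 9.6
  Sum = 1302.225 µg/L·hr
k_e = ln2 / t½ = 0.693147 / 1.66 = 0.4176 hr^-1
Extrapolated tail: C_last / k_e = 0.8 / 0.4176 = 1.916
AUC_0→∞ = 1302.225 + 1.916 = 1304.141 µg/L·hr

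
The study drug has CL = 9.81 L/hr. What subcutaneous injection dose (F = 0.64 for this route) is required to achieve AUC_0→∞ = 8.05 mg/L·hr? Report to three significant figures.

Dose = 123 mg

Dose = CL × AUC_0→∞ / F
     = 9.81 × 8.05 / 0.64 = 123.391 mg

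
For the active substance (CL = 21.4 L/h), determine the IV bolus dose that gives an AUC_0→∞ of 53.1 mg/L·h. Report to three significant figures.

Dose_iv = CL × AUC_0→∞
     = 21.4 × 53.1 = 1136.34 mg

Dose = 1140 mg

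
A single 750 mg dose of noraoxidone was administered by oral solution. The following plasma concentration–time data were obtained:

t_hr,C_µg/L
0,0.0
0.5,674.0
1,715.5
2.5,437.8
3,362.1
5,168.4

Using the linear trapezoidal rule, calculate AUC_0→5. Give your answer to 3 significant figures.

AUC = 2110 µg/L·hr

Trapezoidal AUC_0→5:
  [0→0.5]: (0.0+674.0)/2 × 0.5 = 168.5
  [0.5→1]: (674.0+715.5)/2 × 0.5 = 347.375
  [1→2.5]: (715.5+437.8)/2 × 1.5 = 864.975
  [2.5→3]: (437.8+362.1)/2 × 0.5 = 199.975
  [3→5]: (362.1+168.4)/2 × 2 = 530.5
  Sum = 2111.325 µg/L·hr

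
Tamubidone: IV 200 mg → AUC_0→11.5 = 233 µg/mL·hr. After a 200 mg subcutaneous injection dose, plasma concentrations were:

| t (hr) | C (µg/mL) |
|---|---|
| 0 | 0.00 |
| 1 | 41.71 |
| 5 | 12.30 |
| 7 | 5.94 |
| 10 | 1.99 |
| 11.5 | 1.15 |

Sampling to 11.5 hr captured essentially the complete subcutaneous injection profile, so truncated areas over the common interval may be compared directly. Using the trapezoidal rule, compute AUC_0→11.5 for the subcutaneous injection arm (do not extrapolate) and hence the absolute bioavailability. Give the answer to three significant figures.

F = 0.693

Trapezoidal AUC_0→11.5 (subcutaneous injection):
  [0→1]: (0.00+41.71)/2 × 1 = 20.855
  [1→5]: (41.71+12.30)/2 × 4 = 108.02
  [5→7]: (12.30+5.94)/2 × 2 = 18.24
  [7→10]: (5.94+1.99)/2 × 3 = 11.895
  [10→11.5]: (1.99+1.15)/2 × 1.5 = 2.355
  Sum = 161.365 µg/mL·hr
F = (AUC_ev/D_ev)/(AUC_iv/D_iv) = (161.365/200)/(233/200) = 0.806825/1.165 = 0.6926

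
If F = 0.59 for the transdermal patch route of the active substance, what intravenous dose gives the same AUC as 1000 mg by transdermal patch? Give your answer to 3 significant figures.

D_iv = 590 mg

Systemic exposure from an extravascular dose = F × D_ev, so the equivalent IV dose is F × D_ev.
D_iv = F × D_ev = 0.59 × 1000 = 590 mg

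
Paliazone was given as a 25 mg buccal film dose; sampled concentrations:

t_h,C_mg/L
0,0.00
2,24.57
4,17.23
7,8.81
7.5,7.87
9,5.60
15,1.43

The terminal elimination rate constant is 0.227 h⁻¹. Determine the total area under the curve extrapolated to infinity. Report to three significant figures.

Trapezoidal AUC_0→15:
  [0→2]: (0.00+24.57)/2 × 2 = 24.57
  [2→4]: (24.57+17.23)/2 × 2 = 41.8
  [4→7]: (17.23+8.81)/2 × 3 = 39.06
  [7→7.5]: (8.81+7.87)/2 × 0.5 = 4.17
  [7.5→9]: (7.87+5.60)/2 × 1.5 = 10.1025
  [9→15]: (5.60+1.43)/2 × 6 = 21.09
  Sum = 140.7925 mg/L·h
Extrapolated tail: C_last / k_e = 1.43 / 0.227 = 6.300
AUC_0→∞ = 140.7925 + 6.300 = 147.0925 mg/L·h

AUC = 147 mg/L·h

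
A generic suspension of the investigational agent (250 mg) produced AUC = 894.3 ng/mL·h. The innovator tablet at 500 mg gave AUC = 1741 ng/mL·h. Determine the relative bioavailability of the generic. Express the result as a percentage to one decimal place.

F_rel = (AUC_test/D_test) / (AUC_ref/D_ref)
      = (894.3/250) / (1741/500)
      = 3.5772 / 3.482 = 1.0273 = 102.73%

F_rel = 102.7%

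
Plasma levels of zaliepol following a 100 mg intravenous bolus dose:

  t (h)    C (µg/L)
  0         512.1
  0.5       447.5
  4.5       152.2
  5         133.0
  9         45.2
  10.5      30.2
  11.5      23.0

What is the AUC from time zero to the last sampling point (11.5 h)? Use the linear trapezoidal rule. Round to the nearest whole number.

Trapezoidal AUC_0→11.5:
  [0→0.5]: (512.1+447.5)/2 × 0.5 = 239.9
  [0.5→4.5]: (447.5+152.2)/2 × 4 = 1199.4
  [4.5→5]: (152.2+133.0)/2 × 0.5 = 71.3
  [5→9]: (133.0+45.2)/2 × 4 = 356.4
  [9→10.5]: (45.2+30.2)/2 × 1.5 = 56.55
  [10.5→11.5]: (30.2+23.0)/2 × 1 = 26.6
  Sum = 1950.15 µg/L·h

AUC = 1950 µg/L·h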